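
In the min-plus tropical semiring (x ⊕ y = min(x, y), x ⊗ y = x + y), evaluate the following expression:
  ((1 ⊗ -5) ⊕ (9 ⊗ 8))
((1 ⊗ -5) ⊕ (9 ⊗ 8)) = -4

Expand innermost to outermost. Recall ⊕ takes the minimum of its arguments and ⊗ takes their sum. Working out the expression ((1 ⊗ -5) ⊕ (9 ⊗ 8)) gives -4.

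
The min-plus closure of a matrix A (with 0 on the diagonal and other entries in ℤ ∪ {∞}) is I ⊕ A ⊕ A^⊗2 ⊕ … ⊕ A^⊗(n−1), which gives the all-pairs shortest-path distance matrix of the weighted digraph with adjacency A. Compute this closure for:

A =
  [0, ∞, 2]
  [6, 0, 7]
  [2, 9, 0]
Closure =
  [0, 11, 2]
  [6, 0, 7]
  [2, 9, 0]

This is the Floyd-Warshall all-pairs shortest-path computation. For each intermediate vertex k = 0, 1, …, 2, update dist[i][j] ← min(dist[i][j], dist[i][k] + dist[k][j]). The final matrix gives, for each (i, j), the minimum total weight of any directed path from i to j (possibly empty when i = j).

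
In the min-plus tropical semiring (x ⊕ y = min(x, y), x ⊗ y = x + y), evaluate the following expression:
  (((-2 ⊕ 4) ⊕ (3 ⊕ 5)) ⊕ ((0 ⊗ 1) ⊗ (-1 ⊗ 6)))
(((-2 ⊕ 4) ⊕ (3 ⊕ 5)) ⊕ ((0 ⊗ 1) ⊗ (-1 ⊗ 6))) = -2

Expand innermost to outermost. Recall ⊕ takes the minimum of its arguments and ⊗ takes their sum. Working out the expression (((-2 ⊕ 4) ⊕ (3 ⊕ 5)) ⊕ ((0 ⊗ 1) ⊗ (-1 ⊗ 6))) gives -2.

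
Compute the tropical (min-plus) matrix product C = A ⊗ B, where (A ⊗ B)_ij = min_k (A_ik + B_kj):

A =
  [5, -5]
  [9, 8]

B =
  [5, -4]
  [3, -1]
A ⊗ B =
  [-2, -6]
  [11, 5]

Apply the min-plus product entry-by-entry:
  C[0][0] = min over k of (A[0][0] + B[0][0] = 5 + 5 = 10, A[0][1] + B[1][0] = -5 + 3 = -2) = -2 (attained at k = 1)
  C[0][1] = min over k of (A[0][0] + B[0][1] = 5 + -4 = 1, A[0][1] + B[1][1] = -5 + -1 = -6) = -6 (attained at k = 1)
  C[1][0] = min over k of (A[1][0] + B[0][0] = 9 + 5 = 14, A[1][1] + B[1][0] = 8 + 3 = 11) = 11 (attained at k = 1)
  C[1][1] = min over k of (A[1][0] + B[0][1] = 9 + -4 = 5, A[1][1] + B[1][1] = 8 + -1 = 7) = 5 (attained at k = 0)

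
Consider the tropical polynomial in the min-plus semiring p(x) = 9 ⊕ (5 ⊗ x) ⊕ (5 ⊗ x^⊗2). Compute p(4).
p(4) = 9

A tropical monomial a ⊗ x^⊗i evaluates to a + i · x. Evaluating each term at x = 4:
  Term 0 contributes 9 + 0 · 4 = 9
  Term 1 contributes 5 + 1 · 4 = 9
  Term 2 contributes 5 + 2 · 4 = 13
p(4) = ⊕ of these = min[9, 9, 13] = 9.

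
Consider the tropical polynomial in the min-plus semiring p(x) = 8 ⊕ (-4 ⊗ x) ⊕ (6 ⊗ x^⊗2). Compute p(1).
p(1) = -3

A tropical monomial a ⊗ x^⊗i evaluates to a + i · x. Evaluating each term at x = 1:
  Term 0 contributes 8 + 0 · 1 = 8
  Term 1 contributes -4 + 1 · 1 = -3
  Term 2 contributes 6 + 2 · 1 = 8
p(1) = ⊕ of these = min[8, -3, 8] = -3.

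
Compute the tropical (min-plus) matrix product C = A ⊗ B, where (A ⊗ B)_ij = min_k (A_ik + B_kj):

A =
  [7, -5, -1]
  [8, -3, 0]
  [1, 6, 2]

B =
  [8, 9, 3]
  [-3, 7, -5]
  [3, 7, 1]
A ⊗ B =
  [-8, 2, -10]
  [-6, 4, -8]
  [3, 9, 1]

Apply the min-plus product entry-by-entry:
  C[0][0] = min over k of (A[0][0] + B[0][0] = 7 + 8 = 15, A[0][1] + B[1][0] = -5 + -3 = -8, A[0][2] + B[2][0] = -1 + 3 = 2) = -8 (attained at k = 1)
  C[0][1] = min over k of (A[0][0] + B[0][1] = 7 + 9 = 16, A[0][1] + B[1][1] = -5 + 7 = 2, A[0][2] + B[2][1] = -1 + 7 = 6) = 2 (attained at k = 1)
  C[0][2] = min over k of (A[0][0] + B[0][2] = 7 + 3 = 10, A[0][1] + B[1][2] = -5 + -5 = -10, A[0][2] + B[2][2] = -1 + 1 = 0) = -10 (attained at k = 1)
  C[1][0] = min over k of (A[1][0] + B[0][0] = 8 + 8 = 16, A[1][1] + B[1][0] = -3 + -3 = -6, A[1][2] + B[2][0] = 0 + 3 = 3) = -6 (attained at k = 1)
  C[1][1] = min over k of (A[1][0] + B[0][1] = 8 + 9 = 17, A[1][1] + B[1][1] = -3 + 7 = 4, A[1][2] + B[2][1] = 0 + 7 = 7) = 4 (attained at k = 1)
  C[1][2] = min over k of (A[1][0] + B[0][2] = 8 + 3 = 11, A[1][1] + B[1][2] = -3 + -5 = -8, A[1][2] + B[2][2] = 0 + 1 = 1) = -8 (attained at k = 1)
  C[2][0] = min over k of (A[2][0] + B[0][0] = 1 + 8 = 9, A[2][1] + B[1][0] = 6 + -3 = 3, A[2][2] + B[2][0] = 2 + 3 = 5) = 3 (attained at k = 1)
  C[2][1] = min over k of (A[2][0] + B[0][1] = 1 + 9 = 10, A[2][1] + B[1][1] = 6 + 7 = 13, A[2][2] + B[2][1] = 2 + 7 = 9) = 9 (attained at k = 2)
  C[2][2] = min over k of (A[2][0] + B[0][2] = 1 + 3 = 4, A[2][1] + B[1][2] = 6 + -5 = 1, A[2][2] + B[2][2] = 2 + 1 = 3) = 1 (attained at k = 1)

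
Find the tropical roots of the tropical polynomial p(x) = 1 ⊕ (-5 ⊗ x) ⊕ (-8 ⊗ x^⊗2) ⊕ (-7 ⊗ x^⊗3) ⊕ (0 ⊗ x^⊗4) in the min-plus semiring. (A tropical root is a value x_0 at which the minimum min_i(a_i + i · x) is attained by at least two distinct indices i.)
Roots: {-7, -1, 3, 6}

Each tropical root is a break point of the lower envelope of the lines y = a_i + i · x (there are 5 lines, with slopes 0, 1, ..., 4). Only the lines that attain the minimum somewhere contribute to roots; other lines are dominated. Here the surviving (envelope) indices are i = 4, i = 3, i = 2, i = 1, i = 0.
Intersections between consecutive envelope lines give the roots: for adjacent envelope indices i < j the intersection is x = (a_i − a_j) / (j − i). Reading off the sorted break points: {-7, -1, 3, 6}.
Verification: at each break x_0, at least two indices attain the minimum of min_i(a_i + i · x_0).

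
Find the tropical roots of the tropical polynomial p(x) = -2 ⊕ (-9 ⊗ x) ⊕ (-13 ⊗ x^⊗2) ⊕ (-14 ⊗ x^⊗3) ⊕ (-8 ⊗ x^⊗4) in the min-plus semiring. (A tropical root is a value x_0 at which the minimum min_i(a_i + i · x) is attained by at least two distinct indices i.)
Roots: {-6, 1, 4, 7}

Each tropical root is a break point of the lower envelope of the lines y = a_i + i · x (there are 5 lines, with slopes 0, 1, ..., 4). Only the lines that attain the minimum somewhere contribute to roots; other lines are dominated. Here the surviving (envelope) indices are i = 4, i = 3, i = 2, i = 1, i = 0.
Intersections between consecutive envelope lines give the roots: for adjacent envelope indices i < j the intersection is x = (a_i − a_j) / (j − i). Reading off the sorted break points: {-6, 1, 4, 7}.
Verification: at each break x_0, at least two indices attain the minimum of min_i(a_i + i · x_0).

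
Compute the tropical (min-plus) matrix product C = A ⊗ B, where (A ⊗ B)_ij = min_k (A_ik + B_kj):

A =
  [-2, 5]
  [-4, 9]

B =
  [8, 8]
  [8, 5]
A ⊗ B =
  [6, 6]
  [4, 4]

Apply the min-plus product entry-by-entry:
  C[0][0] = min over k of (A[0][0] + B[0][0] = -2 + 8 = 6, A[0][1] + B[1][0] = 5 + 8 = 13) = 6 (attained at k = 0)
  C[0][1] = min over k of (A[0][0] + B[0][1] = -2 + 8 = 6, A[0][1] + B[1][1] = 5 + 5 = 10) = 6 (attained at k = 0)
  C[1][0] = min over k of (A[1][0] + B[0][0] = -4 + 8 = 4, A[1][1] + B[1][0] = 9 + 8 = 17) = 4 (attained at k = 0)
  C[1][1] = min over k of (A[1][0] + B[0][1] = -4 + 8 = 4, A[1][1] + B[1][1] = 9 + 5 = 14) = 4 (attained at k = 0)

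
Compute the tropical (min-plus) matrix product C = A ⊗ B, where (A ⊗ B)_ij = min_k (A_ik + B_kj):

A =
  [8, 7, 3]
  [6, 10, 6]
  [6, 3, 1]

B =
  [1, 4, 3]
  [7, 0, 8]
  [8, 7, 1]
A ⊗ B =
  [9, 7, 4]
  [7, 10, 7]
  [7, 3, 2]

Apply the min-plus product entry-by-entry:
  C[0][0] = min over k of (A[0][0] + B[0][0] = 8 + 1 = 9, A[0][1] + B[1][0] = 7 + 7 = 14, A[0][2] + B[2][0] = 3 + 8 = 11) = 9 (attained at k = 0)
  C[0][1] = min over k of (A[0][0] + B[0][1] = 8 + 4 = 12, A[0][1] + B[1][1] = 7 + 0 = 7, A[0][2] + B[2][1] = 3 + 7 = 10) = 7 (attained at k = 1)
  C[0][2] = min over k of (A[0][0] + B[0][2] = 8 + 3 = 11, A[0][1] + B[1][2] = 7 + 8 = 15, A[0][2] + B[2][2] = 3 + 1 = 4) = 4 (attained at k = 2)
  C[1][0] = min over k of (A[1][0] + B[0][0] = 6 + 1 = 7, A[1][1] + B[1][0] = 10 + 7 = 17, A[1][2] + B[2][0] = 6 + 8 = 14) = 7 (attained at k = 0)
  C[1][1] = min over k of (A[1][0] + B[0][1] = 6 + 4 = 10, A[1][1] + B[1][1] = 10 + 0 = 10, A[1][2] + B[2][1] = 6 + 7 = 13) = 10 (attained at k = 0)
  C[1][2] = min over k of (A[1][0] + B[0][2] = 6 + 3 = 9, A[1][1] + B[1][2] = 10 + 8 = 18, A[1][2] + B[2][2] = 6 + 1 = 7) = 7 (attained at k = 2)
  C[2][0] = min over k of (A[2][0] + B[0][0] = 6 + 1 = 7, A[2][1] + B[1][0] = 3 + 7 = 10, A[2][2] + B[2][0] = 1 + 8 = 9) = 7 (attained at k = 0)
  C[2][1] = min over k of (A[2][0] + B[0][1] = 6 + 4 = 10, A[2][1] + B[1][1] = 3 + 0 = 3, A[2][2] + B[2][1] = 1 + 7 = 8) = 3 (attained at k = 1)
  C[2][2] = min over k of (A[2][0] + B[0][2] = 6 + 3 = 9, A[2][1] + B[1][2] = 3 + 8 = 11, A[2][2] + B[2][2] = 1 + 1 = 2) = 2 (attained at k = 2)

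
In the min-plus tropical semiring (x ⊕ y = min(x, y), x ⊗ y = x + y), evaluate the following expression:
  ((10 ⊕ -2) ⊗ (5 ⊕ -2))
((10 ⊕ -2) ⊗ (5 ⊕ -2)) = -4

Expand innermost to outermost. Recall ⊕ takes the minimum of its arguments and ⊗ takes their sum. Working out the expression ((10 ⊕ -2) ⊗ (5 ⊕ -2)) gives -4.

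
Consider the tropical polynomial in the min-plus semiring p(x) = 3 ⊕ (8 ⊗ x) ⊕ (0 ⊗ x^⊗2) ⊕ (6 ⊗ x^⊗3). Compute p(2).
p(2) = 3

A tropical monomial a ⊗ x^⊗i evaluates to a + i · x. Evaluating each term at x = 2:
  Term 0 contributes 3 + 0 · 2 = 3
  Term 1 contributes 8 + 1 · 2 = 10
  Term 2 contributes 0 + 2 · 2 = 4
  Term 3 contributes 6 + 3 · 2 = 12
p(2) = ⊕ of these = min[3, 10, 4, 12] = 3.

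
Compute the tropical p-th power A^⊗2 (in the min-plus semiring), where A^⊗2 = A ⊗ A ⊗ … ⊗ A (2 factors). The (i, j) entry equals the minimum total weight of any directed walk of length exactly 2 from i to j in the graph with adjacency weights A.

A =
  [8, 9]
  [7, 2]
A^⊗2 =
  [16, 11]
  [9, 4]

Each entry (A^⊗2)_ij equals the minimum over all length-2 walks i = v_0 → v_1 → … → v_2 = j of Σ_t A[v_t][v_{t+1}]. For example, for (i, j) = (0, 1) we minimise over 2 possible intermediate vertex sequences; the minimum is 11, attained along the walk 0 → 1 → 1.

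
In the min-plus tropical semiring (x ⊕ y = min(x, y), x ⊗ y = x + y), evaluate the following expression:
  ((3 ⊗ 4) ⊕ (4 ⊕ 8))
((3 ⊗ 4) ⊕ (4 ⊕ 8)) = 4

Expand innermost to outermost. Recall ⊕ takes the minimum of its arguments and ⊗ takes their sum. Working out the expression ((3 ⊗ 4) ⊕ (4 ⊕ 8)) gives 4.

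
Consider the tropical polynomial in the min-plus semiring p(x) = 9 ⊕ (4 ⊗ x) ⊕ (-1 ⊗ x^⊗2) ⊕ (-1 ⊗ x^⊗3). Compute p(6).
p(6) = 9

A tropical monomial a ⊗ x^⊗i evaluates to a + i · x. Evaluating each term at x = 6:
  Term 0 contributes 9 + 0 · 6 = 9
  Term 1 contributes 4 + 1 · 6 = 10
  Term 2 contributes -1 + 2 · 6 = 11
  Term 3 contributes -1 + 3 · 6 = 17
p(6) = ⊕ of these = min[9, 10, 11, 17] = 9.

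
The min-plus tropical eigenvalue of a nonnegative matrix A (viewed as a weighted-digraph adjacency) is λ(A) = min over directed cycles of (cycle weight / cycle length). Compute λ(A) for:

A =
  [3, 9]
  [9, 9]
λ(A) = 3

Enumerate directed cycles and compute their means (weight / length). Sample:
  cycle 0 → 0: weight = 3, length = 1, mean = 3/1 ≈ 3.000
  cycle 1 → 1: weight = 9, length = 1, mean = 9/1 ≈ 9.000
  cycle 0 → 1 → 0: weight = 18, length = 2, mean = 18/2 ≈ 9.000
  cycle 1 → 0 → 1: weight = 18, length = 2, mean = 18/2 ≈ 9.000
Minimum mean = 3.000, attained e.g. along the cycle 0 → 0 with weight 3 and length 1. So λ(A) = 3/1 = 3.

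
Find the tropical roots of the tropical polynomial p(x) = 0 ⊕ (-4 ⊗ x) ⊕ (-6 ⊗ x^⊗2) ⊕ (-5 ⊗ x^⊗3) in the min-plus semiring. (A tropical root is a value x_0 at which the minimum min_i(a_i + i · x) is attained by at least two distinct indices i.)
Roots: {-1, 2, 4}

Each tropical root is a break point of the lower envelope of the lines y = a_i + i · x (there are 4 lines, with slopes 0, 1, ..., 3). Only the lines that attain the minimum somewhere contribute to roots; other lines are dominated. Here the surviving (envelope) indices are i = 3, i = 2, i = 1, i = 0.
Intersections between consecutive envelope lines give the roots: for adjacent envelope indices i < j the intersection is x = (a_i − a_j) / (j − i). Reading off the sorted break points: {-1, 2, 4}.
Verification: at each break x_0, at least two indices attain the minimum of min_i(a_i + i · x_0).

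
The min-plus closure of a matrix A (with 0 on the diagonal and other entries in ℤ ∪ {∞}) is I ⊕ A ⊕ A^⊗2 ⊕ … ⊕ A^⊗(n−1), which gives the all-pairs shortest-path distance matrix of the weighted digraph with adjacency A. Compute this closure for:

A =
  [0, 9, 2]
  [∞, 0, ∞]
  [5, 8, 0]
Closure =
  [0, 9, 2]
  [∞, 0, ∞]
  [5, 8, 0]

This is the Floyd-Warshall all-pairs shortest-path computation. For each intermediate vertex k = 0, 1, …, 2, update dist[i][j] ← min(dist[i][j], dist[i][k] + dist[k][j]). The final matrix gives, for each (i, j), the minimum total weight of any directed path from i to j (possibly empty when i = j).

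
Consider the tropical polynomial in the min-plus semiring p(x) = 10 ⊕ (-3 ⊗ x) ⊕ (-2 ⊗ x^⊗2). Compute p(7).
p(7) = 4

A tropical monomial a ⊗ x^⊗i evaluates to a + i · x. Evaluating each term at x = 7:
  Term 0 contributes 10 + 0 · 7 = 10
  Term 1 contributes -3 + 1 · 7 = 4
  Term 2 contributes -2 + 2 · 7 = 12
p(7) = ⊕ of these = min[10, 4, 12] = 4.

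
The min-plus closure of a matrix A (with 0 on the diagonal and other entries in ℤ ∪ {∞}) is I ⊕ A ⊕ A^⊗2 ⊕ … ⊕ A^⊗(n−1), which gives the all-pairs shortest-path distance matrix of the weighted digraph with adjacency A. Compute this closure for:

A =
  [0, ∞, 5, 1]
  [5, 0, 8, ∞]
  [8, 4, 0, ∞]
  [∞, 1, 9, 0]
Closure =
  [0, 2, 5, 1]
  [5, 0, 8, 6]
  [8, 4, 0, 9]
  [6, 1, 9, 0]

This is the Floyd-Warshall all-pairs shortest-path computation. For each intermediate vertex k = 0, 1, …, 3, update dist[i][j] ← min(dist[i][j], dist[i][k] + dist[k][j]). The final matrix gives, for each (i, j), the minimum total weight of any directed path from i to j (possibly empty when i = j).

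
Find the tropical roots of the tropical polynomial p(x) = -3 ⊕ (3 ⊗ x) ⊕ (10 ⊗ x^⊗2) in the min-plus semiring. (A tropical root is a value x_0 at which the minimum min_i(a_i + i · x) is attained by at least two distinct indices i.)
Roots: {-7, -6}

Each tropical root is a break point of the lower envelope of the lines y = a_i + i · x (there are 3 lines, with slopes 0, 1, ..., 2). Only the lines that attain the minimum somewhere contribute to roots; other lines are dominated. Here the surviving (envelope) indices are i = 2, i = 1, i = 0.
Intersections between consecutive envelope lines give the roots: for adjacent envelope indices i < j the intersection is x = (a_i − a_j) / (j − i). Reading off the sorted break points: {-7, -6}.
Verification: at each break x_0, at least two indices attain the minimum of min_i(a_i + i · x_0).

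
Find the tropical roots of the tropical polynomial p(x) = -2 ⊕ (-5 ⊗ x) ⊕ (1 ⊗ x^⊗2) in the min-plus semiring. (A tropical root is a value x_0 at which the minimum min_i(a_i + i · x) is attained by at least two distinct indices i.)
Roots: {-6, 3}

Each tropical root is a break point of the lower envelope of the lines y = a_i + i · x (there are 3 lines, with slopes 0, 1, ..., 2). Only the lines that attain the minimum somewhere contribute to roots; other lines are dominated. Here the surviving (envelope) indices are i = 2, i = 1, i = 0.
Intersections between consecutive envelope lines give the roots: for adjacent envelope indices i < j the intersection is x = (a_i − a_j) / (j − i). Reading off the sorted break points: {-6, 3}.
Verification: at each break x_0, at least two indices attain the minimum of min_i(a_i + i · x_0).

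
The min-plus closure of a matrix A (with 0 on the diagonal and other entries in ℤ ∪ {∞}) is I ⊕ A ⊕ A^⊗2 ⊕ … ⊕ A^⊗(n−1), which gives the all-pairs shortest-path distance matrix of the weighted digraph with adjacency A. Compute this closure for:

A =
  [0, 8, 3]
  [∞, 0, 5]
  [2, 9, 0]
Closure =
  [0, 8, 3]
  [7, 0, 5]
  [2, 9, 0]

This is the Floyd-Warshall all-pairs shortest-path computation. For each intermediate vertex k = 0, 1, …, 2, update dist[i][j] ← min(dist[i][j], dist[i][k] + dist[k][j]). The final matrix gives, for each (i, j), the minimum total weight of any directed path from i to j (possibly empty when i = j).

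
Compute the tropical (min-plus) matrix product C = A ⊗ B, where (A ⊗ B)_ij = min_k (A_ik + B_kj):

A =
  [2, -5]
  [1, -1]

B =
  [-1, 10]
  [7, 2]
A ⊗ B =
  [1, -3]
  [0, 1]

Apply the min-plus product entry-by-entry:
  C[0][0] = min over k of (A[0][0] + B[0][0] = 2 + -1 = 1, A[0][1] + B[1][0] = -5 + 7 = 2) = 1 (attained at k = 0)
  C[0][1] = min over k of (A[0][0] + B[0][1] = 2 + 10 = 12, A[0][1] + B[1][1] = -5 + 2 = -3) = -3 (attained at k = 1)
  C[1][0] = min over k of (A[1][0] + B[0][0] = 1 + -1 = 0, A[1][1] + B[1][0] = -1 + 7 = 6) = 0 (attained at k = 0)
  C[1][1] = min over k of (A[1][0] + B[0][1] = 1 + 10 = 11, A[1][1] + B[1][1] = -1 + 2 = 1) = 1 (attained at k = 1)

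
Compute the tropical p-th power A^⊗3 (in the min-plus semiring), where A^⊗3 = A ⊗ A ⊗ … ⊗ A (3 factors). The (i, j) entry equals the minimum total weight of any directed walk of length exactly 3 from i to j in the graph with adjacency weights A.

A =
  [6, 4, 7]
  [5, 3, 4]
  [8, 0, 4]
A^⊗3 =
  [12, 8, 11]
  [9, 7, 8]
  [8, 4, 7]

Each entry (A^⊗3)_ij equals the minimum over all length-3 walks i = v_0 → v_1 → … → v_3 = j of Σ_t A[v_t][v_{t+1}]. For example, for (i, j) = (0, 2) we minimise over 9 possible intermediate vertex sequences; the minimum is 11, attained along the walk 0 → 1 → 1 → 2.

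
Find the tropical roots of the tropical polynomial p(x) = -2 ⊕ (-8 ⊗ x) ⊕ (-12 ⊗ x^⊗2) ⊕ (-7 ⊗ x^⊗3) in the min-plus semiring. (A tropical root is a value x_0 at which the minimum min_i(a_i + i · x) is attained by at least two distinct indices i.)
Roots: {-5, 4, 6}

Each tropical root is a break point of the lower envelope of the lines y = a_i + i · x (there are 4 lines, with slopes 0, 1, ..., 3). Only the lines that attain the minimum somewhere contribute to roots; other lines are dominated. Here the surviving (envelope) indices are i = 3, i = 2, i = 1, i = 0.
Intersections between consecutive envelope lines give the roots: for adjacent envelope indices i < j the intersection is x = (a_i − a_j) / (j − i). Reading off the sorted break points: {-5, 4, 6}.
Verification: at each break x_0, at least two indices attain the minimum of min_i(a_i + i · x_0).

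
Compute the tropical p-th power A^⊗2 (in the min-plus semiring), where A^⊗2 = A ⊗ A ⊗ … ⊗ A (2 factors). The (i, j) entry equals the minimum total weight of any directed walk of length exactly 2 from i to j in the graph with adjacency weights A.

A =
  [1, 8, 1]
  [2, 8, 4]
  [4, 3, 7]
A^⊗2 =
  [2, 4, 2]
  [3, 7, 3]
  [5, 10, 5]

Each entry (A^⊗2)_ij equals the minimum over all length-2 walks i = v_0 → v_1 → … → v_2 = j of Σ_t A[v_t][v_{t+1}]. For example, for (i, j) = (0, 2) we minimise over 3 possible intermediate vertex sequences; the minimum is 2, attained along the walk 0 → 0 → 2.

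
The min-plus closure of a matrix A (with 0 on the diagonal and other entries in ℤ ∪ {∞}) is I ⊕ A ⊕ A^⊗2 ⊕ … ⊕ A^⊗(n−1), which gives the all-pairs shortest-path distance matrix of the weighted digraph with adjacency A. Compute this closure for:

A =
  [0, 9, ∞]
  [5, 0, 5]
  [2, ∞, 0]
Closure =
  [0, 9, 14]
  [5, 0, 5]
  [2, 11, 0]

This is the Floyd-Warshall all-pairs shortest-path computation. For each intermediate vertex k = 0, 1, …, 2, update dist[i][j] ← min(dist[i][j], dist[i][k] + dist[k][j]). The final matrix gives, for each (i, j), the minimum total weight of any directed path from i to j (possibly empty when i = j).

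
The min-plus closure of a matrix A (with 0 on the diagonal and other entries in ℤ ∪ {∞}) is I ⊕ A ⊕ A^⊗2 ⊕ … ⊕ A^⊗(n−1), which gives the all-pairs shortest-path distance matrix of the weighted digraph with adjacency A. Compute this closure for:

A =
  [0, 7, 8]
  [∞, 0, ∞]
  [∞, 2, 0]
Closure =
  [0, 7, 8]
  [∞, 0, ∞]
  [∞, 2, 0]

This is the Floyd-Warshall all-pairs shortest-path computation. For each intermediate vertex k = 0, 1, …, 2, update dist[i][j] ← min(dist[i][j], dist[i][k] + dist[k][j]). The final matrix gives, for each (i, j), the minimum total weight of any directed path from i to j (possibly empty when i = j).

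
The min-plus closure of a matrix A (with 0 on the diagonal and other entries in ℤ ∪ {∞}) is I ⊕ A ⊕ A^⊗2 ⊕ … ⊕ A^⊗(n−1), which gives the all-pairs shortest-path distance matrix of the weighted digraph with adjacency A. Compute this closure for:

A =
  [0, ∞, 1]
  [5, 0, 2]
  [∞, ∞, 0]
Closure =
  [0, ∞, 1]
  [5, 0, 2]
  [∞, ∞, 0]

This is the Floyd-Warshall all-pairs shortest-path computation. For each intermediate vertex k = 0, 1, …, 2, update dist[i][j] ← min(dist[i][j], dist[i][k] + dist[k][j]). The final matrix gives, for each (i, j), the minimum total weight of any directed path from i to j (possibly empty when i = j).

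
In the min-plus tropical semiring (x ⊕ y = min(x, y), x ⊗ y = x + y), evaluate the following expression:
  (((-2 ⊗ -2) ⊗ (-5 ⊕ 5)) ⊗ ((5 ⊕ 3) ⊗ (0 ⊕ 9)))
(((-2 ⊗ -2) ⊗ (-5 ⊕ 5)) ⊗ ((5 ⊕ 3) ⊗ (0 ⊕ 9))) = -6

Expand innermost to outermost. Recall ⊕ takes the minimum of its arguments and ⊗ takes their sum. Working out the expression (((-2 ⊗ -2) ⊗ (-5 ⊕ 5)) ⊗ ((5 ⊕ 3) ⊗ (0 ⊕ 9))) gives -6.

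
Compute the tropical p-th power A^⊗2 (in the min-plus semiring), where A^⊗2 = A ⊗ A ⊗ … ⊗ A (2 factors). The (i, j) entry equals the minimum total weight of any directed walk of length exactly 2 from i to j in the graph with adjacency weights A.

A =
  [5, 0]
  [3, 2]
A^⊗2 =
  [3, 2]
  [5, 3]

Each entry (A^⊗2)_ij equals the minimum over all length-2 walks i = v_0 → v_1 → … → v_2 = j of Σ_t A[v_t][v_{t+1}]. For example, for (i, j) = (0, 1) we minimise over 2 possible intermediate vertex sequences; the minimum is 2, attained along the walk 0 → 1 → 1.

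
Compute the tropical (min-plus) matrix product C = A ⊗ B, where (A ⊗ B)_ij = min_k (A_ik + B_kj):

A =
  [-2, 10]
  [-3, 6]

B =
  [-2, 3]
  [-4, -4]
A ⊗ B =
  [-4, 1]
  [-5, 0]

Apply the min-plus product entry-by-entry:
  C[0][0] = min over k of (A[0][0] + B[0][0] = -2 + -2 = -4, A[0][1] + B[1][0] = 10 + -4 = 6) = -4 (attained at k = 0)
  C[0][1] = min over k of (A[0][0] + B[0][1] = -2 + 3 = 1, A[0][1] + B[1][1] = 10 + -4 = 6) = 1 (attained at k = 0)
  C[1][0] = min over k of (A[1][0] + B[0][0] = -3 + -2 = -5, A[1][1] + B[1][0] = 6 + -4 = 2) = -5 (attained at k = 0)
  C[1][1] = min over k of (A[1][0] + B[0][1] = -3 + 3 = 0, A[1][1] + B[1][1] = 6 + -4 = 2) = 0 (attained at k = 0)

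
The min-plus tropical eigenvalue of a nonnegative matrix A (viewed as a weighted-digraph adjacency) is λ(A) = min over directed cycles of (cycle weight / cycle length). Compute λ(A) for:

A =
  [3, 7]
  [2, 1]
λ(A) = 1

Enumerate directed cycles and compute their means (weight / length). Sample:
  cycle 0 → 0: weight = 3, length = 1, mean = 3/1 ≈ 3.000
  cycle 1 → 1: weight = 1, length = 1, mean = 1/1 ≈ 1.000
  cycle 0 → 1 → 0: weight = 9, length = 2, mean = 9/2 ≈ 4.500
  cycle 1 → 0 → 1: weight = 9, length = 2, mean = 9/2 ≈ 4.500
Minimum mean = 1.000, attained e.g. along the cycle 1 → 1 with weight 1 and length 1. So λ(A) = 1/1 = 1.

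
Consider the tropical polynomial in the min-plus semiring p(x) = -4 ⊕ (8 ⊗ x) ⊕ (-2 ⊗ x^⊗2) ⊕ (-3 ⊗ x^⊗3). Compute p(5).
p(5) = -4

A tropical monomial a ⊗ x^⊗i evaluates to a + i · x. Evaluating each term at x = 5:
  Term 0 contributes -4 + 0 · 5 = -4
  Term 1 contributes 8 + 1 · 5 = 13
  Term 2 contributes -2 + 2 · 5 = 8
  Term 3 contributes -3 + 3 · 5 = 12
p(5) = ⊕ of these = min[-4, 13, 8, 12] = -4.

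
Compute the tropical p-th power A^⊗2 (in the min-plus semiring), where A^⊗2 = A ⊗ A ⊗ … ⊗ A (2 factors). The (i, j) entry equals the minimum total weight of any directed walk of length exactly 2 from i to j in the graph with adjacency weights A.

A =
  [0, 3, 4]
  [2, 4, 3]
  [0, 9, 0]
A^⊗2 =
  [0, 3, 4]
  [2, 5, 3]
  [0, 3, 0]

Each entry (A^⊗2)_ij equals the minimum over all length-2 walks i = v_0 → v_1 → … → v_2 = j of Σ_t A[v_t][v_{t+1}]. For example, for (i, j) = (0, 2) we minimise over 3 possible intermediate vertex sequences; the minimum is 4, attained along the walk 0 → 0 → 2.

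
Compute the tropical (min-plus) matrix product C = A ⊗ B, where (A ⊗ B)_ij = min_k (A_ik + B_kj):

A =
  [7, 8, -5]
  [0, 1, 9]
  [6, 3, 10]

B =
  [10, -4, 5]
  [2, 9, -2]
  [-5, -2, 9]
A ⊗ B =
  [-10, -7, 4]
  [3, -4, -1]
  [5, 2, 1]

Apply the min-plus product entry-by-entry:
  C[0][0] = min over k of (A[0][0] + B[0][0] = 7 + 10 = 17, A[0][1] + B[1][0] = 8 + 2 = 10, A[0][2] + B[2][0] = -5 + -5 = -10) = -10 (attained at k = 2)
  C[0][1] = min over k of (A[0][0] + B[0][1] = 7 + -4 = 3, A[0][1] + B[1][1] = 8 + 9 = 17, A[0][2] + B[2][1] = -5 + -2 = -7) = -7 (attained at k = 2)
  C[0][2] = min over k of (A[0][0] + B[0][2] = 7 + 5 = 12, A[0][1] + B[1][2] = 8 + -2 = 6, A[0][2] + B[2][2] = -5 + 9 = 4) = 4 (attained at k = 2)
  C[1][0] = min over k of (A[1][0] + B[0][0] = 0 + 10 = 10, A[1][1] + B[1][0] = 1 + 2 = 3, A[1][2] + B[2][0] = 9 + -5 = 4) = 3 (attained at k = 1)
  C[1][1] = min over k of (A[1][0] + B[0][1] = 0 + -4 = -4, A[1][1] + B[1][1] = 1 + 9 = 10, A[1][2] + B[2][1] = 9 + -2 = 7) = -4 (attained at k = 0)
  C[1][2] = min over k of (A[1][0] + B[0][2] = 0 + 5 = 5, A[1][1] + B[1][2] = 1 + -2 = -1, A[1][2] + B[2][2] = 9 + 9 = 18) = -1 (attained at k = 1)
  C[2][0] = min over k of (A[2][0] + B[0][0] = 6 + 10 = 16, A[2][1] + B[1][0] = 3 + 2 = 5, A[2][2] + B[2][0] = 10 + -5 = 5) = 5 (attained at k = 1)
  C[2][1] = min over k of (A[2][0] + B[0][1] = 6 + -4 = 2, A[2][1] + B[1][1] = 3 + 9 = 12, A[2][2] + B[2][1] = 10 + -2 = 8) = 2 (attained at k = 0)
  C[2][2] = min over k of (A[2][0] + B[0][2] = 6 + 5 = 11, A[2][1] + B[1][2] = 3 + -2 = 1, A[2][2] + B[2][2] = 10 + 9 = 19) = 1 (attained at k = 1)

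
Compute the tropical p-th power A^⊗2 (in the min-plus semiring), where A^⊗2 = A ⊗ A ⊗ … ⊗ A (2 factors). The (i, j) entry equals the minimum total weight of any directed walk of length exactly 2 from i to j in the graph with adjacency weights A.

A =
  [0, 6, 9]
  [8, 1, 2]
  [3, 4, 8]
A^⊗2 =
  [0, 6, 8]
  [5, 2, 3]
  [3, 5, 6]

Each entry (A^⊗2)_ij equals the minimum over all length-2 walks i = v_0 → v_1 → … → v_2 = j of Σ_t A[v_t][v_{t+1}]. For example, for (i, j) = (0, 2) we minimise over 3 possible intermediate vertex sequences; the minimum is 8, attained along the walk 0 → 1 → 2.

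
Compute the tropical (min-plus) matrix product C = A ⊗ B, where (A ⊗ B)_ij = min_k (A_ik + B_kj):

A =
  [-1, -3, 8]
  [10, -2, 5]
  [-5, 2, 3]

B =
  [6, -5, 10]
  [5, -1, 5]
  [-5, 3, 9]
A ⊗ B =
  [2, -6, 2]
  [0, -3, 3]
  [-2, -10, 5]

Apply the min-plus product entry-by-entry:
  C[0][0] = min over k of (A[0][0] + B[0][0] = -1 + 6 = 5, A[0][1] + B[1][0] = -3 + 5 = 2, A[0][2] + B[2][0] = 8 + -5 = 3) = 2 (attained at k = 1)
  C[0][1] = min over k of (A[0][0] + B[0][1] = -1 + -5 = -6, A[0][1] + B[1][1] = -3 + -1 = -4, A[0][2] + B[2][1] = 8 + 3 = 11) = -6 (attained at k = 0)
  C[0][2] = min over k of (A[0][0] + B[0][2] = -1 + 10 = 9, A[0][1] + B[1][2] = -3 + 5 = 2, A[0][2] + B[2][2] = 8 + 9 = 17) = 2 (attained at k = 1)
  C[1][0] = min over k of (A[1][0] + B[0][0] = 10 + 6 = 16, A[1][1] + B[1][0] = -2 + 5 = 3, A[1][2] + B[2][0] = 5 + -5 = 0) = 0 (attained at k = 2)
  C[1][1] = min over k of (A[1][0] + B[0][1] = 10 + -5 = 5, A[1][1] + B[1][1] = -2 + -1 = -3, A[1][2] + B[2][1] = 5 + 3 = 8) = -3 (attained at k = 1)
  C[1][2] = min over k of (A[1][0] + B[0][2] = 10 + 10 = 20, A[1][1] + B[1][2] = -2 + 5 = 3, A[1][2] + B[2][2] = 5 + 9 = 14) = 3 (attained at k = 1)
  C[2][0] = min over k of (A[2][0] + B[0][0] = -5 + 6 = 1, A[2][1] + B[1][0] = 2 + 5 = 7, A[2][2] + B[2][0] = 3 + -5 = -2) = -2 (attained at k = 2)
  C[2][1] = min over k of (A[2][0] + B[0][1] = -5 + -5 = -10, A[2][1] + B[1][1] = 2 + -1 = 1, A[2][2] + B[2][1] = 3 + 3 = 6) = -10 (attained at k = 0)
  C[2][2] = min over k of (A[2][0] + B[0][2] = -5 + 10 = 5, A[2][1] + B[1][2] = 2 + 5 = 7, A[2][2] + B[2][2] = 3 + 9 = 12) = 5 (attained at k = 0)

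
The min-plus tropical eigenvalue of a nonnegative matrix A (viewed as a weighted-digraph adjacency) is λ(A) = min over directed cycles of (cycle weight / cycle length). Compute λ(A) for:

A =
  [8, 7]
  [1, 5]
λ(A) = 4

Enumerate directed cycles and compute their means (weight / length). Sample:
  cycle 0 → 0: weight = 8, length = 1, mean = 8/1 ≈ 8.000
  cycle 1 → 1: weight = 5, length = 1, mean = 5/1 ≈ 5.000
  cycle 0 → 1 → 0: weight = 8, length = 2, mean = 8/2 ≈ 4.000
  cycle 1 → 0 → 1: weight = 8, length = 2, mean = 8/2 ≈ 4.000
Minimum mean = 4.000, attained e.g. along the cycle 0 → 1 → 0 with weight 8 and length 2. So λ(A) = 8/2 = 4.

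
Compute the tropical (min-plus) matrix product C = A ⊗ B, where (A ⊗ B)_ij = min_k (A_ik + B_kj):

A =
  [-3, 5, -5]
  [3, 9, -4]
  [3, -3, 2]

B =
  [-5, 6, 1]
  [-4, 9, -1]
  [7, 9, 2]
A ⊗ B =
  [-8, 3, -3]
  [-2, 5, -2]
  [-7, 6, -4]

Apply the min-plus product entry-by-entry:
  C[0][0] = min over k of (A[0][0] + B[0][0] = -3 + -5 = -8, A[0][1] + B[1][0] = 5 + -4 = 1, A[0][2] + B[2][0] = -5 + 7 = 2) = -8 (attained at k = 0)
  C[0][1] = min over k of (A[0][0] + B[0][1] = -3 + 6 = 3, A[0][1] + B[1][1] = 5 + 9 = 14, A[0][2] + B[2][1] = -5 + 9 = 4) = 3 (attained at k = 0)
  C[0][2] = min over k of (A[0][0] + B[0][2] = -3 + 1 = -2, A[0][1] + B[1][2] = 5 + -1 = 4, A[0][2] + B[2][2] = -5 + 2 = -3) = -3 (attained at k = 2)
  C[1][0] = min over k of (A[1][0] + B[0][0] = 3 + -5 = -2, A[1][1] + B[1][0] = 9 + -4 = 5, A[1][2] + B[2][0] = -4 + 7 = 3) = -2 (attained at k = 0)
  C[1][1] = min over k of (A[1][0] + B[0][1] = 3 + 6 = 9, A[1][1] + B[1][1] = 9 + 9 = 18, A[1][2] + B[2][1] = -4 + 9 = 5) = 5 (attained at k = 2)
  C[1][2] = min over k of (A[1][0] + B[0][2] = 3 + 1 = 4, A[1][1] + B[1][2] = 9 + -1 = 8, A[1][2] + B[2][2] = -4 + 2 = -2) = -2 (attained at k = 2)
  C[2][0] = min over k of (A[2][0] + B[0][0] = 3 + -5 = -2, A[2][1] + B[1][0] = -3 + -4 = -7, A[2][2] + B[2][0] = 2 + 7 = 9) = -7 (attained at k = 1)
  C[2][1] = min over k of (A[2][0] + B[0][1] = 3 + 6 = 9, A[2][1] + B[1][1] = -3 + 9 = 6, A[2][2] + B[2][1] = 2 + 9 = 11) = 6 (attained at k = 1)
  C[2][2] = min over k of (A[2][0] + B[0][2] = 3 + 1 = 4, A[2][1] + B[1][2] = -3 + -1 = -4, A[2][2] + B[2][2] = 2 + 2 = 4) = -4 (attained at k = 1)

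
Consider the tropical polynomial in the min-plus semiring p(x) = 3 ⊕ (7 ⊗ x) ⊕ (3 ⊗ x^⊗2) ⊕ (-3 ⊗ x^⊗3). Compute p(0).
p(0) = -3

A tropical monomial a ⊗ x^⊗i evaluates to a + i · x. Evaluating each term at x = 0:
  Term 0 contributes 3 + 0 · 0 = 3
  Term 1 contributes 7 + 1 · 0 = 7
  Term 2 contributes 3 + 2 · 0 = 3
  Term 3 contributes -3 + 3 · 0 = -3
p(0) = ⊕ of these = min[3, 7, 3, -3] = -3.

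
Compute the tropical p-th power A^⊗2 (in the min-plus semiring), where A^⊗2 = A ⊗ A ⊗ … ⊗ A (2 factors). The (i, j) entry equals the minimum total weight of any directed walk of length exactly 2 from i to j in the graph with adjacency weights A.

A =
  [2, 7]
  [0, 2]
A^⊗2 =
  [4, 9]
  [2, 4]

Each entry (A^⊗2)_ij equals the minimum over all length-2 walks i = v_0 → v_1 → … → v_2 = j of Σ_t A[v_t][v_{t+1}]. For example, for (i, j) = (0, 1) we minimise over 2 possible intermediate vertex sequences; the minimum is 9, attained along the walk 0 → 0 → 1.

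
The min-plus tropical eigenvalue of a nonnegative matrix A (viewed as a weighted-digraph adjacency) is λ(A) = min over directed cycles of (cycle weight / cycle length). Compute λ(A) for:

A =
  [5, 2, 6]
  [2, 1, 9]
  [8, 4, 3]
λ(A) = 1

Enumerate directed cycles and compute their means (weight / length). Sample:
  cycle 0 → 0: weight = 5, length = 1, mean = 5/1 ≈ 5.000
  cycle 1 → 1: weight = 1, length = 1, mean = 1/1 ≈ 1.000
  cycle 2 → 2: weight = 3, length = 1, mean = 3/1 ≈ 3.000
  cycle 0 → 1 → 0: weight = 4, length = 2, mean = 4/2 ≈ 2.000
  cycle 0 → 2 → 0: weight = 14, length = 2, mean = 14/2 ≈ 7.000
  cycle 1 → 0 → 1: weight = 4, length = 2, mean = 4/2 ≈ 2.000
Minimum mean = 1.000, attained e.g. along the cycle 1 → 1 with weight 1 and length 1. So λ(A) = 1/1 = 1.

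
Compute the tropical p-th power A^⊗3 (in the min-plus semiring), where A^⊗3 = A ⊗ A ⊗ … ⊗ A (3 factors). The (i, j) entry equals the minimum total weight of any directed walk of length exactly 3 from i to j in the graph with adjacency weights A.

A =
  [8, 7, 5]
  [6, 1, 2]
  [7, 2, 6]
A^⊗3 =
  [13, 8, 9]
  [8, 3, 4]
  [9, 4, 5]

Each entry (A^⊗3)_ij equals the minimum over all length-3 walks i = v_0 → v_1 → … → v_3 = j of Σ_t A[v_t][v_{t+1}]. For example, for (i, j) = (0, 2) we minimise over 9 possible intermediate vertex sequences; the minimum is 9, attained along the walk 0 → 2 → 1 → 2.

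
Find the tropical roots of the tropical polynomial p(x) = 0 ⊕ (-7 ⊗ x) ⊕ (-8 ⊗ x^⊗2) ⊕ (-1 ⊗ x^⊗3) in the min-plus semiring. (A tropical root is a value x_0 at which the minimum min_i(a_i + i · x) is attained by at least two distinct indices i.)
Roots: {-7, 1, 7}

Each tropical root is a break point of the lower envelope of the lines y = a_i + i · x (there are 4 lines, with slopes 0, 1, ..., 3). Only the lines that attain the minimum somewhere contribute to roots; other lines are dominated. Here the surviving (envelope) indices are i = 3, i = 2, i = 1, i = 0.
Intersections between consecutive envelope lines give the roots: for adjacent envelope indices i < j the intersection is x = (a_i − a_j) / (j − i). Reading off the sorted break points: {-7, 1, 7}.
Verification: at each break x_0, at least two indices attain the minimum of min_i(a_i + i · x_0).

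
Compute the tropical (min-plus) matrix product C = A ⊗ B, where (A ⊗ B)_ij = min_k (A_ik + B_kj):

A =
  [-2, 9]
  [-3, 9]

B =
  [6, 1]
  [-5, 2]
A ⊗ B =
  [4, -1]
  [3, -2]

Apply the min-plus product entry-by-entry:
  C[0][0] = min over k of (A[0][0] + B[0][0] = -2 + 6 = 4, A[0][1] + B[1][0] = 9 + -5 = 4) = 4 (attained at k = 0)
  C[0][1] = min over k of (A[0][0] + B[0][1] = -2 + 1 = -1, A[0][1] + B[1][1] = 9 + 2 = 11) = -1 (attained at k = 0)
  C[1][0] = min over k of (A[1][0] + B[0][0] = -3 + 6 = 3, A[1][1] + B[1][0] = 9 + -5 = 4) = 3 (attained at k = 0)
  C[1][1] = min over k of (A[1][0] + B[0][1] = -3 + 1 = -2, A[1][1] + B[1][1] = 9 + 2 = 11) = -2 (attained at k = 0)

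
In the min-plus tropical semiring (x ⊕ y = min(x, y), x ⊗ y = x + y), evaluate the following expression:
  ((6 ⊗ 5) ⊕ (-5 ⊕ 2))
((6 ⊗ 5) ⊕ (-5 ⊕ 2)) = -5

Expand innermost to outermost. Recall ⊕ takes the minimum of its arguments and ⊗ takes their sum. Working out the expression ((6 ⊗ 5) ⊕ (-5 ⊕ 2)) gives -5.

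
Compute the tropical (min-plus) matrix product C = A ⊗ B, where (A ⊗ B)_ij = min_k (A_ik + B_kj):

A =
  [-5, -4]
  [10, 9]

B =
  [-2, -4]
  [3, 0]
A ⊗ B =
  [-7, -9]
  [8, 6]

Apply the min-plus product entry-by-entry:
  C[0][0] = min over k of (A[0][0] + B[0][0] = -5 + -2 = -7, A[0][1] + B[1][0] = -4 + 3 = -1) = -7 (attained at k = 0)
  C[0][1] = min over k of (A[0][0] + B[0][1] = -5 + -4 = -9, A[0][1] + B[1][1] = -4 + 0 = -4) = -9 (attained at k = 0)
  C[1][0] = min over k of (A[1][0] + B[0][0] = 10 + -2 = 8, A[1][1] + B[1][0] = 9 + 3 = 12) = 8 (attained at k = 0)
  C[1][1] = min over k of (A[1][0] + B[0][1] = 10 + -4 = 6, A[1][1] + B[1][1] = 9 + 0 = 9) = 6 (attained at k = 0)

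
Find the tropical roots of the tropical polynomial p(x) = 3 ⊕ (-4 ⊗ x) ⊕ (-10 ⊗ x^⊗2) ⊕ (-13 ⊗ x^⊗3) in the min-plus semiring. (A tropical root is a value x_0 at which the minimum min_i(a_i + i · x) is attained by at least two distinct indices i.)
Roots: {3, 6, 7}

Each tropical root is a break point of the lower envelope of the lines y = a_i + i · x (there are 4 lines, with slopes 0, 1, ..., 3). Only the lines that attain the minimum somewhere contribute to roots; other lines are dominated. Here the surviving (envelope) indices are i = 3, i = 2, i = 1, i = 0.
Intersections between consecutive envelope lines give the roots: for adjacent envelope indices i < j the intersection is x = (a_i − a_j) / (j − i). Reading off the sorted break points: {3, 6, 7}.
Verification: at each break x_0, at least two indices attain the minimum of min_i(a_i + i · x_0).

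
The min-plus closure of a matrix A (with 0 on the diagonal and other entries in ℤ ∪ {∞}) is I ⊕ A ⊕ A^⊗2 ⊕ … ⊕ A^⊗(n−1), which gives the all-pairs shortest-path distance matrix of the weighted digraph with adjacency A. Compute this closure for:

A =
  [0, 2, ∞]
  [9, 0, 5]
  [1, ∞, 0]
Closure =
  [0, 2, 7]
  [6, 0, 5]
  [1, 3, 0]

This is the Floyd-Warshall all-pairs shortest-path computation. For each intermediate vertex k = 0, 1, …, 2, update dist[i][j] ← min(dist[i][j], dist[i][k] + dist[k][j]). The final matrix gives, for each (i, j), the minimum total weight of any directed path from i to j (possibly empty when i = j).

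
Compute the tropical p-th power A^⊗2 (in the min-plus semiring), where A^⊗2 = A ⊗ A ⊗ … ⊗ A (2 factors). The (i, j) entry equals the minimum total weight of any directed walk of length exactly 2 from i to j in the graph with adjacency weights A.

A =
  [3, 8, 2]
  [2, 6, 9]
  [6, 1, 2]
A^⊗2 =
  [6, 3, 4]
  [5, 10, 4]
  [3, 3, 4]

Each entry (A^⊗2)_ij equals the minimum over all length-2 walks i = v_0 → v_1 → … → v_2 = j of Σ_t A[v_t][v_{t+1}]. For example, for (i, j) = (0, 2) we minimise over 3 possible intermediate vertex sequences; the minimum is 4, attained along the walk 0 → 2 → 2.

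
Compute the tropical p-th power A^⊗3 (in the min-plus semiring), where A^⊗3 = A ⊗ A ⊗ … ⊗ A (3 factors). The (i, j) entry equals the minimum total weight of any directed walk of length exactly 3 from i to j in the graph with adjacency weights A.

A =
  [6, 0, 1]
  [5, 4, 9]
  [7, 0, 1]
A^⊗3 =
  [6, 2, 3]
  [10, 6, 7]
  [6, 2, 3]

Each entry (A^⊗3)_ij equals the minimum over all length-3 walks i = v_0 → v_1 → … → v_3 = j of Σ_t A[v_t][v_{t+1}]. For example, for (i, j) = (0, 2) we minimise over 9 possible intermediate vertex sequences; the minimum is 3, attained along the walk 0 → 2 → 2 → 2.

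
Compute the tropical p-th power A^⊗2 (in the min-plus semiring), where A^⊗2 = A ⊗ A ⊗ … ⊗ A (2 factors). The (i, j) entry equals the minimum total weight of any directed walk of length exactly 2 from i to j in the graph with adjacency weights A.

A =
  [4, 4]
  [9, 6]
A^⊗2 =
  [8, 8]
  [13, 12]

Each entry (A^⊗2)_ij equals the minimum over all length-2 walks i = v_0 → v_1 → … → v_2 = j of Σ_t A[v_t][v_{t+1}]. For example, for (i, j) = (0, 1) we minimise over 2 possible intermediate vertex sequences; the minimum is 8, attained along the walk 0 → 0 → 1.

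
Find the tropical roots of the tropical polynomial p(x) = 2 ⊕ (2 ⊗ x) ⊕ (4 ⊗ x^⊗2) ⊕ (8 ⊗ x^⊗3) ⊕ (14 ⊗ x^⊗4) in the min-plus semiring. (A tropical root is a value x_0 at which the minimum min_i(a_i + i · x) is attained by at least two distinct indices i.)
Roots: {-6, -4, -2, 0}

Each tropical root is a break point of the lower envelope of the lines y = a_i + i · x (there are 5 lines, with slopes 0, 1, ..., 4). Only the lines that attain the minimum somewhere contribute to roots; other lines are dominated. Here the surviving (envelope) indices are i = 4, i = 3, i = 2, i = 1, i = 0.
Intersections between consecutive envelope lines give the roots: for adjacent envelope indices i < j the intersection is x = (a_i − a_j) / (j − i). Reading off the sorted break points: {-6, -4, -2, 0}.
Verification: at each break x_0, at least two indices attain the minimum of min_i(a_i + i · x_0).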